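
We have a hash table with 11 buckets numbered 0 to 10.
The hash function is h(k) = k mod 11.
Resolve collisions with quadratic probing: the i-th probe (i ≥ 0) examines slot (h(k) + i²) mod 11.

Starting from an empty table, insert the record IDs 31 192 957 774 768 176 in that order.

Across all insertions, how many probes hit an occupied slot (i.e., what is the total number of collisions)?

31: h=9 → slot 9
192: h=5 → slot 5
957: h=0 → slot 0
774: h=4 → slot 4
768: h=9, probe 9,10 → slot 10
176: h=0, probe 0,1 → slot 1
Table: [957, 176, _, _, 774, 192, _, _, _, 31, 768]

2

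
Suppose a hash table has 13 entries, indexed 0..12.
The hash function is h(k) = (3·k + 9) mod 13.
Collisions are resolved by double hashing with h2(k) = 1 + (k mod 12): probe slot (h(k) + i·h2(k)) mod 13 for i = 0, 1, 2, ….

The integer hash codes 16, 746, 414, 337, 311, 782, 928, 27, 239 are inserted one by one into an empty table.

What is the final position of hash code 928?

8

16: h=5 => slot 5
746: h=11 => slot 11
414: h=3 => slot 3
337: h=6 => slot 6
311: h=6, h2=12, probe 6,5,4 => slot 4
782: h=2 => slot 2
928: h=11, h2=5, probe 11,3,8 => slot 8
27: h=12 => slot 12
239: h=11, h2=12, probe 11,10 => slot 10
Table: [-, -, 782, 414, 311, 16, 337, -, 928, -, 239, 746, 27]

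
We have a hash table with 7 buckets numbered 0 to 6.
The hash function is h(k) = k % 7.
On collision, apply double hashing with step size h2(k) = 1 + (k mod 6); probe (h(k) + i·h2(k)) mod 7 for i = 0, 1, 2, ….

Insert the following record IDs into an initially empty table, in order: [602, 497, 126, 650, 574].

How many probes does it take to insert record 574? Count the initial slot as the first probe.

Insert 602: h=0, slot 0 empty => index 0.
Insert 497: h=0, h2=6, slot 0 occupied => index 6.
Insert 126: h=0, h2=1, slot 0 occupied => index 1.
Insert 650: h=6, h2=3, slot 6 occupied => index 2.
Insert 574: h=0, h2=5, slot 0 occupied => index 5.
Table: [602, 126, 650, _, _, 574, 497]

2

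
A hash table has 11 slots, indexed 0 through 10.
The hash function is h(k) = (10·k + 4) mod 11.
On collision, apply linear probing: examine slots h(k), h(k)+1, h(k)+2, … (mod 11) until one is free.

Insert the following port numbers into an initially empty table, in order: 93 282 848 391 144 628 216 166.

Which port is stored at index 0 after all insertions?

216

Insert 93: h=10, slot 10 empty → index 10.
Insert 282: h=8, slot 8 empty → index 8.
Insert 848: h=3, slot 3 empty → index 3.
Insert 391: h=9, slot 9 empty → index 9.
Insert 144: h=3, slot 3 occupied → index 4.
Insert 628: h=3, slots 3,4 occupied → index 5.
Insert 216: h=8, slots 8,9,10 occupied → index 0.
Insert 166: h=3, slots 3,4,5 occupied → index 6.
Table: [216, _, _, 848, 144, 628, 166, _, 282, 391, 93]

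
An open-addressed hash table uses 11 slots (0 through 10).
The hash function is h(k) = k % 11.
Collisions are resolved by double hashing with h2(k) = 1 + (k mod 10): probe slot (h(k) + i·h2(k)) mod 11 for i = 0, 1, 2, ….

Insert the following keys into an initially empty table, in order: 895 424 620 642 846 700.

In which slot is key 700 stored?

8

Insert 895: h=4, slot 4 empty → index 4.
Insert 424: h=6, slot 6 empty → index 6.
Insert 620: h=4, h2=1, slot 4 occupied → index 5.
Insert 642: h=4, h2=3, slot 4 occupied → index 7.
Insert 846: h=10, slot 10 empty → index 10.
Insert 700: h=7, h2=1, slot 7 occupied → index 8.
Table: [∅, ∅, ∅, ∅, 895, 620, 424, 642, 700, ∅, 846]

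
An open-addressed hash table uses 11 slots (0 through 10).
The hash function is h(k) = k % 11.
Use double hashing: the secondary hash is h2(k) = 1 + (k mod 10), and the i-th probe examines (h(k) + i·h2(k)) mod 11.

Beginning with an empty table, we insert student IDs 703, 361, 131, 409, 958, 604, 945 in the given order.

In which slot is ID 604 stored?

Insert 703: h=10, slot 10 empty => index 10.
Insert 361: h=9, slot 9 empty => index 9.
Insert 131: h=10, h2=2, slot 10 occupied => index 1.
Insert 409: h=2, slot 2 empty => index 2.
Insert 958: h=1, h2=9, slots 1,10 occupied => index 8.
Insert 604: h=10, h2=5, slot 10 occupied => index 4.
Insert 945: h=10, h2=6, slot 10 occupied => index 5.
Table: [—, 131, 409, —, 604, 945, —, —, 958, 361, 703]

4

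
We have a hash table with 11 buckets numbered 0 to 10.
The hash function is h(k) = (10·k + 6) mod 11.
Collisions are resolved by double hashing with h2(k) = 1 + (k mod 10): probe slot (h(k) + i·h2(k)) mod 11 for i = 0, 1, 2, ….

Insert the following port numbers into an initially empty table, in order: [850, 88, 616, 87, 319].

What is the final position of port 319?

850: h=3 => slot 3
88: h=6 => slot 6
616: h=6, h2=7, probe 6,2 => slot 2
87: h=7 => slot 7
319: h=6, h2=10, probe 6,5 => slot 5
Table: [-, -, 616, 850, -, 319, 88, 87, -, -, -]

5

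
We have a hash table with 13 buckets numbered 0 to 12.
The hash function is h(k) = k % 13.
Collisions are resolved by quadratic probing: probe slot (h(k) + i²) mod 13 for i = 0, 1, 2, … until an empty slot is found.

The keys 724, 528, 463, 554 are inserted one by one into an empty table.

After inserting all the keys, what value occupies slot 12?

724 hashes to 9; slot 9 is free -> place at 9.
528 hashes to 8; slot 8 is free -> place at 8.
463 hashes to 8; 8,9 taken -> place at 12.
554 hashes to 8; 8,9,12 taken -> place at 4.
Table: [-, -, -, -, 554, -, -, -, 528, 724, -, -, 463]

463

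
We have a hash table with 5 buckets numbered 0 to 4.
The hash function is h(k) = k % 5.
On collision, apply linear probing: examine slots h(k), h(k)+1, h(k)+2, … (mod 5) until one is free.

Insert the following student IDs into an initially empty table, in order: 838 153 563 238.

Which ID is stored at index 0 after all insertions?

563

Insert 838: h=3, slot 3 empty => index 3.
Insert 153: h=3, slot 3 occupied => index 4.
Insert 563: h=3, slots 3,4 occupied => index 0.
Insert 238: h=3, slots 3,4,0 occupied => index 1.
Table: [563, 238, ., 838, 153]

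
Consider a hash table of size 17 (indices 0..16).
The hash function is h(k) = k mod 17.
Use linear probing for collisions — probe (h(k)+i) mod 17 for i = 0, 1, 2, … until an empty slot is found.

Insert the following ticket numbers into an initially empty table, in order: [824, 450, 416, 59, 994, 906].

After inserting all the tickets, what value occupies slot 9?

Insert 824: h=8, slot 8 empty => index 8.
Insert 450: h=8, slot 8 occupied => index 9.
Insert 416: h=8, slots 8,9 occupied => index 10.
Insert 59: h=8, slots 8,9,10 occupied => index 11.
Insert 994: h=8, slots 8,9,10,11 occupied => index 12.
Insert 906: h=5, slot 5 empty => index 5.
Table: [_, _, _, _, _, 906, _, _, 824, 450, 416, 59, 994, _, _, _, _]

450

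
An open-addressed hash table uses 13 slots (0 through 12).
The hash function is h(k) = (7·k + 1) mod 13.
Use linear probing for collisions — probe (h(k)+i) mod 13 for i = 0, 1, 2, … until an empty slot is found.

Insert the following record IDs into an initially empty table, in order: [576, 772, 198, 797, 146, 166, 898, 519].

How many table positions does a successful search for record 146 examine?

3

Insert 576: h=3, slot 3 empty → index 3.
Insert 772: h=10, slot 10 empty → index 10.
Insert 198: h=9, slot 9 empty → index 9.
Insert 797: h=3, slot 3 occupied → index 4.
Insert 146: h=9, slots 9,10 occupied → index 11.
Insert 166: h=6, slot 6 empty → index 6.
Insert 898: h=8, slot 8 empty → index 8.
Insert 519: h=7, slot 7 empty → index 7.
Table: [—, —, —, 576, 797, —, 166, 519, 898, 198, 772, 146, —]
Lookup 146: h=9, probe 9,10,11 → found at 11.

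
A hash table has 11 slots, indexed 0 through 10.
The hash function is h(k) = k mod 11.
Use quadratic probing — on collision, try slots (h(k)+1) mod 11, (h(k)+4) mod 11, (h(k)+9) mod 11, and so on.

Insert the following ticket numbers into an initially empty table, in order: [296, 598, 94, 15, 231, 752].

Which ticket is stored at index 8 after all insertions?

752

296 hashes to 10; slot 10 is free -> place at 10.
598 hashes to 4; slot 4 is free -> place at 4.
94 hashes to 6; slot 6 is free -> place at 6.
15 hashes to 4; 4 taken -> place at 5.
231 hashes to 0; slot 0 is free -> place at 0.
752 hashes to 4; 4,5 taken -> place at 8.
Table: [231, —, —, —, 598, 15, 94, —, 752, —, 296]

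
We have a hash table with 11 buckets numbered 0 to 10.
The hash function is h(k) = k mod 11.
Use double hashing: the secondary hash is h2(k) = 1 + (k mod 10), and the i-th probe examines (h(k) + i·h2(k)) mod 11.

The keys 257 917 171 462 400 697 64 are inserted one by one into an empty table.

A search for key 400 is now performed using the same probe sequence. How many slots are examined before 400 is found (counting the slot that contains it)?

257 hashes to 4; slot 4 is free -> place at 4.
917 hashes to 4, h2=8; 4 taken -> place at 1.
171 hashes to 6; slot 6 is free -> place at 6.
462 hashes to 0; slot 0 is free -> place at 0.
400 hashes to 4, h2=1; 4 taken -> place at 5.
697 hashes to 4, h2=8; 4,1 taken -> place at 9.
64 hashes to 9, h2=5; 9 taken -> place at 3.
Table: [462, 917, ∅, 64, 257, 400, 171, ∅, ∅, 697, ∅]
Lookup 400: h=4, h2=1, probe 4,5 → found at 5.

2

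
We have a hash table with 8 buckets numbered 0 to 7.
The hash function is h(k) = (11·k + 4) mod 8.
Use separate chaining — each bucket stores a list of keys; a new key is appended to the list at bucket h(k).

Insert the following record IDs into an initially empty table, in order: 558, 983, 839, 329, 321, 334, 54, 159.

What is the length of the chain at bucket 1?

3

558 → bucket 6
983 → bucket 1
839 → bucket 1 (collision)
329 → bucket 7
321 → bucket 7 (collision)
334 → bucket 6 (collision)
54 → bucket 6 (collision)
159 → bucket 1 (collision)
Final buckets:
0: ∅
1: 983 -> 839 -> 159
2: ∅
3: ∅
4: ∅
5: ∅
6: 558 -> 334 -> 54
7: 329 -> 321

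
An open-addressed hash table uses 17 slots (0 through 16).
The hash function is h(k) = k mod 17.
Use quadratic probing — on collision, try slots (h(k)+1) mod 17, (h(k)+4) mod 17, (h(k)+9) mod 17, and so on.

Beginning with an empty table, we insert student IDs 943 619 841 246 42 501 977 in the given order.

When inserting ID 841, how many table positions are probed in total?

2

943: h=8 → slot 8
619: h=7 → slot 7
841: h=8, probe 8,9 → slot 9
246: h=8, probe 8,9,12 → slot 12
42: h=8, probe 8,9,12,0 → slot 0
501: h=8, probe 8,9,12,0,7,16 → slot 16
977: h=8, probe 8,9,12,0,7,16,10 → slot 10
Table: [42, —, —, —, —, —, —, 619, 943, 841, 977, —, 246, —, —, —, 501]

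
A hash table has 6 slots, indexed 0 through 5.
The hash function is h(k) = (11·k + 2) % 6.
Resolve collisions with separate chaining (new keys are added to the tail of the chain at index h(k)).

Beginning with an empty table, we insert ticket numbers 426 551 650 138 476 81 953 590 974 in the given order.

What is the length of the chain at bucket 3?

2

426 -> bucket 2
551 -> bucket 3
650 -> bucket 0
138 -> bucket 2 (collision)
476 -> bucket 0 (collision)
81 -> bucket 5
953 -> bucket 3 (collision)
590 -> bucket 0 (collision)
974 -> bucket 0 (collision)
Final buckets:
0: 650 -> 476 -> 590 -> 974
1: ∅
2: 426 -> 138
3: 551 -> 953
4: ∅
5: 81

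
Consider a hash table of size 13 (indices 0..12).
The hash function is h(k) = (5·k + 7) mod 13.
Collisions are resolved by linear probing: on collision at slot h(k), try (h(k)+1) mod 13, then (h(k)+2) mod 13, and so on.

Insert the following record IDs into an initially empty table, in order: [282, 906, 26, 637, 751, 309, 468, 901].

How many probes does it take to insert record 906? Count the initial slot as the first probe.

2

282: h=0 → slot 0
906: h=0, probe 0,1 → slot 1
26: h=7 → slot 7
637: h=7, probe 7,8 → slot 8
751: h=5 → slot 5
309: h=5, probe 5,6 → slot 6
468: h=7, probe 7,8,9 → slot 9
901: h=1, probe 1,2 → slot 2
Table: [282, 906, 901, ., ., 751, 309, 26, 637, 468, ., ., .]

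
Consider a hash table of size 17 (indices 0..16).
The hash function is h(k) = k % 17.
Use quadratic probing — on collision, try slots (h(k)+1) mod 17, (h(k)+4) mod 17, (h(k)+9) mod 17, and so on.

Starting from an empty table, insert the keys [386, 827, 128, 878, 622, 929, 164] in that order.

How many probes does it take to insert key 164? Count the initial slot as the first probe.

6

386: h=12 → slot 12
827: h=11 → slot 11
128: h=9 → slot 9
878: h=11, probe 11,12,15 → slot 15
622: h=10 → slot 10
929: h=11, probe 11,12,15,3 → slot 3
164: h=11, probe 11,12,15,3,10,2 → slot 2
Table: [—, —, 164, 929, —, —, —, —, —, 128, 622, 827, 386, —, —, 878, —]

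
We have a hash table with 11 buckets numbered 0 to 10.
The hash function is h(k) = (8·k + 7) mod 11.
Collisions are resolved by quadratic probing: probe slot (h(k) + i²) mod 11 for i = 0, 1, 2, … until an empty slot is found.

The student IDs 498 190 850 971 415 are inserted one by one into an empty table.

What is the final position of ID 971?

Insert 498: h=9, slot 9 empty => index 9.
Insert 190: h=9, slot 9 occupied => index 10.
Insert 850: h=9, slots 9,10 occupied => index 2.
Insert 971: h=9, slots 9,10,2 occupied => index 7.
Insert 415: h=5, slot 5 empty => index 5.
Table: [∅, ∅, 850, ∅, ∅, 415, ∅, 971, ∅, 498, 190]

7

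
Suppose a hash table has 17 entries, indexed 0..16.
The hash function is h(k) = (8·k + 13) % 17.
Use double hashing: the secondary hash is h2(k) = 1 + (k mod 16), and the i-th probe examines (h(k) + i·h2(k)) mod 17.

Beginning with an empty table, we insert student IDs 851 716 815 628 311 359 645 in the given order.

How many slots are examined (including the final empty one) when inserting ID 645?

Insert 851: h=4, slot 4 empty → index 4.
Insert 716: h=12, slot 12 empty → index 12.
Insert 815: h=5, slot 5 empty → index 5.
Insert 628: h=5, h2=5, slot 5 occupied → index 10.
Insert 311: h=2, slot 2 empty → index 2.
Insert 359: h=12, h2=8, slot 12 occupied → index 3.
Insert 645: h=5, h2=6, slot 5 occupied → index 11.
Table: [., ., 311, 359, 851, 815, ., ., ., ., 628, 645, 716, ., ., ., .]

2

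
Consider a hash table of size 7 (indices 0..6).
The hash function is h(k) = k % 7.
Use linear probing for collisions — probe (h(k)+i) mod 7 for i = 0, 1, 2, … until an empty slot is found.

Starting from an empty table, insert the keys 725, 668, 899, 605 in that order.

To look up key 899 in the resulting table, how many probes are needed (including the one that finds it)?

3

725: h=4 -> slot 4
668: h=3 -> slot 3
899: h=3, probe 3,4,5 -> slot 5
605: h=3, probe 3,4,5,6 -> slot 6
Table: [., ., ., 668, 725, 899, 605]
Lookup 899: h=3, probe 3,4,5 → found at 5.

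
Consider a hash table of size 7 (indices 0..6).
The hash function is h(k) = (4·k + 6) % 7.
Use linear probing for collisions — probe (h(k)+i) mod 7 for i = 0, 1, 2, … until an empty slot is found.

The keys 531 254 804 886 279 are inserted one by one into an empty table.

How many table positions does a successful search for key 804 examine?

531 hashes to 2; slot 2 is free => place at 2.
254 hashes to 0; slot 0 is free => place at 0.
804 hashes to 2; 2 taken => place at 3.
886 hashes to 1; slot 1 is free => place at 1.
279 hashes to 2; 2,3 taken => place at 4.
Table: [254, 886, 531, 804, 279, -, -]
Lookup 804: h=2, probe 2,3 → found at 3.

2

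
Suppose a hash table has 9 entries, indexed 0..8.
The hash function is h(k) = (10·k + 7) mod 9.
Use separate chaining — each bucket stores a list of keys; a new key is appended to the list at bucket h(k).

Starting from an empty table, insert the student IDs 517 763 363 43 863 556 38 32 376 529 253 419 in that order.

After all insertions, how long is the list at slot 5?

5

Insert 517: h=2, bucket 2 empty -> new chain.
Insert 763: h=5, bucket 5 empty -> new chain.
Insert 363: h=1, bucket 1 empty -> new chain.
Insert 43: h=5, bucket 5 nonempty -> append to chain.
Insert 863: h=6, bucket 6 empty -> new chain.
Insert 556: h=5, bucket 5 nonempty -> append to chain.
Insert 38: h=0, bucket 0 empty -> new chain.
Insert 32: h=3, bucket 3 empty -> new chain.
Insert 376: h=5, bucket 5 nonempty -> append to chain.
Insert 529: h=5, bucket 5 nonempty -> append to chain.
Insert 253: h=8, bucket 8 empty -> new chain.
Insert 419: h=3, bucket 3 nonempty -> append to chain.
Final buckets:
0: 38
1: 363
2: 517
3: 32 -> 419
4: .
5: 763 -> 43 -> 556 -> 376 -> 529
6: 863
7: .
8: 253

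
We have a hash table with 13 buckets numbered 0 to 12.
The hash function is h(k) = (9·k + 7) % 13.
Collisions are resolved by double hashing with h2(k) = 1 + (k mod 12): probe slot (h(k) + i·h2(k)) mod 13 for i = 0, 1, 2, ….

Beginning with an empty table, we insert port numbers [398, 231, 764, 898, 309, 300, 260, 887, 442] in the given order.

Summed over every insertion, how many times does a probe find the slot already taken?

5

Insert 398: h=1, slot 1 empty => index 1.
Insert 231: h=6, slot 6 empty => index 6.
Insert 764: h=6, h2=9, slot 6 occupied => index 2.
Insert 898: h=3, slot 3 empty => index 3.
Insert 309: h=6, h2=10, slots 6,3 occupied => index 0.
Insert 300: h=3, h2=1, slot 3 occupied => index 4.
Insert 260: h=7, slot 7 empty => index 7.
Insert 887: h=8, slot 8 empty => index 8.
Insert 442: h=7, h2=11, slot 7 occupied => index 5.
Table: [309, 398, 764, 898, 300, 442, 231, 260, 887, —, —, —, —]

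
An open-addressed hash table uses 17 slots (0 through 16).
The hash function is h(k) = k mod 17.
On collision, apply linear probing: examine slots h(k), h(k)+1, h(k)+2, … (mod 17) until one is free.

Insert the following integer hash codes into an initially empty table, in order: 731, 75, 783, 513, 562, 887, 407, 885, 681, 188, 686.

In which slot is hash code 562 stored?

2

731 hashes to 0; slot 0 is free → place at 0.
75 hashes to 7; slot 7 is free → place at 7.
783 hashes to 1; slot 1 is free → place at 1.
513 hashes to 3; slot 3 is free → place at 3.
562 hashes to 1; 1 taken → place at 2.
887 hashes to 3; 3 taken → place at 4.
407 hashes to 16; slot 16 is free → place at 16.
885 hashes to 1; 1,2,3,4 taken → place at 5.
681 hashes to 1; 1,2,3,4,5 taken → place at 6.
188 hashes to 1; 1,2,3,4,5,6,7 taken → place at 8.
686 hashes to 6; 6,7,8 taken → place at 9.
Table: [731, 783, 562, 513, 887, 885, 681, 75, 188, 686, _, _, _, _, _, _, 407]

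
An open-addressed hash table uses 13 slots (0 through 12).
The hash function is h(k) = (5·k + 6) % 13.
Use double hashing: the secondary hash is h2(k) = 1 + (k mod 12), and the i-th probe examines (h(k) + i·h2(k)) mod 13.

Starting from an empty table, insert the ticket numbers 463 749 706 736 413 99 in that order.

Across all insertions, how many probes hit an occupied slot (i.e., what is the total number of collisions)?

5

463 hashes to 7; slot 7 is free → place at 7.
749 hashes to 7, h2=6; 7 taken → place at 0.
706 hashes to 0, h2=11; 0 taken → place at 11.
736 hashes to 7, h2=5; 7 taken → place at 12.
413 hashes to 4; slot 4 is free → place at 4.
99 hashes to 7, h2=4; 7,11 taken → place at 2.
Table: [749, _, 99, _, 413, _, _, 463, _, _, _, 706, 736]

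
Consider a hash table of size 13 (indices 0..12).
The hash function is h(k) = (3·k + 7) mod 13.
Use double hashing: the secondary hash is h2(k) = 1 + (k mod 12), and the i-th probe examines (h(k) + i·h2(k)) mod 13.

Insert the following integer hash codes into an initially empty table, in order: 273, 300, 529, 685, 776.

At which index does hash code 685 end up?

273 hashes to 7; slot 7 is free => place at 7.
300 hashes to 10; slot 10 is free => place at 10.
529 hashes to 8; slot 8 is free => place at 8.
685 hashes to 8, h2=2; 8,10 taken => place at 12.
776 hashes to 8, h2=9; 8 taken => place at 4.
Table: [—, —, —, —, 776, —, —, 273, 529, —, 300, —, 685]

12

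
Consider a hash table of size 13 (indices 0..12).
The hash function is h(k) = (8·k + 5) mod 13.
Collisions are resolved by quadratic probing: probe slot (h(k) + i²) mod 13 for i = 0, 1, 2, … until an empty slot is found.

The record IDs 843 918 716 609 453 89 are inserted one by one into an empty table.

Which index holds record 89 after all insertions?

843: h=2 -> slot 2
918: h=4 -> slot 4
716: h=0 -> slot 0
609: h=2, probe 2,3 -> slot 3
453: h=2, probe 2,3,6 -> slot 6
89: h=2, probe 2,3,6,11 -> slot 11
Table: [716, ., 843, 609, 918, ., 453, ., ., ., ., 89, .]

11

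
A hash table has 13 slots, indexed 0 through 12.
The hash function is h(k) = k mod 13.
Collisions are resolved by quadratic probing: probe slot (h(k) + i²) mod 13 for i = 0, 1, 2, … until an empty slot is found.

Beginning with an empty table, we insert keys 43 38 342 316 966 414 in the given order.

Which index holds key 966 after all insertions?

0

43: h=4 → slot 4
38: h=12 → slot 12
342: h=4, probe 4,5 → slot 5
316: h=4, probe 4,5,8 → slot 8
966: h=4, probe 4,5,8,0 → slot 0
414: h=11 → slot 11
Table: [966, ., ., ., 43, 342, ., ., 316, ., ., 414, 38]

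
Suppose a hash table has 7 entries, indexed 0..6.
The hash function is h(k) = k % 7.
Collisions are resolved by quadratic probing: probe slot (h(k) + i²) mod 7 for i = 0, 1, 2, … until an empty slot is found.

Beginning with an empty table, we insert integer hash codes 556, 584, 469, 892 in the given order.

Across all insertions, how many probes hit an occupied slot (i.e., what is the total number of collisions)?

556 hashes to 3; slot 3 is free => place at 3.
584 hashes to 3; 3 taken => place at 4.
469 hashes to 0; slot 0 is free => place at 0.
892 hashes to 3; 3,4,0 taken => place at 5.
Table: [469, ., ., 556, 584, 892, .]

4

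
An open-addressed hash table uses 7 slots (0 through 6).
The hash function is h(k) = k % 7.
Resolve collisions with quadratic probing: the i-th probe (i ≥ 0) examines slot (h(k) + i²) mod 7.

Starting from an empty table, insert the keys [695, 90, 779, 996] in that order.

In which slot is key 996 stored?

695 hashes to 2; slot 2 is free -> place at 2.
90 hashes to 6; slot 6 is free -> place at 6.
779 hashes to 2; 2 taken -> place at 3.
996 hashes to 2; 2,3,6 taken -> place at 4.
Table: [∅, ∅, 695, 779, 996, ∅, 90]

4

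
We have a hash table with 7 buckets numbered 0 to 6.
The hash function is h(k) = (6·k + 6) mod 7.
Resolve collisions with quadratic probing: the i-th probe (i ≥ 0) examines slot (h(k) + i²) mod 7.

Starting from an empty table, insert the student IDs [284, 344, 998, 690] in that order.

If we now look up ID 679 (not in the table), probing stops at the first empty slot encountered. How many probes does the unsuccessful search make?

2

Insert 284: h=2, slot 2 empty → index 2.
Insert 344: h=5, slot 5 empty → index 5.
Insert 998: h=2, slot 2 occupied → index 3.
Insert 690: h=2, slots 2,3 occupied → index 6.
Table: [., ., 284, 998, ., 344, 690]
Lookup 679: h=6, probe 6,0 → slot 0 empty, not found.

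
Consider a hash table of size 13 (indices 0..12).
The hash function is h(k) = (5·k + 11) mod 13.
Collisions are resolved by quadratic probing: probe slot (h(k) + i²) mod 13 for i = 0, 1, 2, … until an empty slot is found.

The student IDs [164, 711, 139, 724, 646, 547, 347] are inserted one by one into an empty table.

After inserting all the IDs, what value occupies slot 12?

164: h=12 -> slot 12
711: h=4 -> slot 4
139: h=4, probe 4,5 -> slot 5
724: h=4, probe 4,5,8 -> slot 8
646: h=4, probe 4,5,8,0 -> slot 0
547: h=3 -> slot 3
347: h=4, probe 4,5,8,0,7 -> slot 7
Table: [646, -, -, 547, 711, 139, -, 347, 724, -, -, -, 164]

164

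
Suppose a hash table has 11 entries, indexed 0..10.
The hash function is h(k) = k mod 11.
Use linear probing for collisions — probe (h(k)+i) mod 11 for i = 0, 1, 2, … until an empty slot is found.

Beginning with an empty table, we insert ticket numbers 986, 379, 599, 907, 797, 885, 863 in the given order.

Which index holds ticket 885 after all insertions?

986 hashes to 7; slot 7 is free => place at 7.
379 hashes to 5; slot 5 is free => place at 5.
599 hashes to 5; 5 taken => place at 6.
907 hashes to 5; 5,6,7 taken => place at 8.
797 hashes to 5; 5,6,7,8 taken => place at 9.
885 hashes to 5; 5,6,7,8,9 taken => place at 10.
863 hashes to 5; 5,6,7,8,9,10 taken => place at 0.
Table: [863, ., ., ., ., 379, 599, 986, 907, 797, 885]

10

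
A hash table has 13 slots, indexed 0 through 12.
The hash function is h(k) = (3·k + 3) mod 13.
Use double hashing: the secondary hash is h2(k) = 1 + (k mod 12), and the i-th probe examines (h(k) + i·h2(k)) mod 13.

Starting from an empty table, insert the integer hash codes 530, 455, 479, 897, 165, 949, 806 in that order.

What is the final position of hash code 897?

530: h=7 -> slot 7
455: h=3 -> slot 3
479: h=10 -> slot 10
897: h=3, h2=10, probe 3,0 -> slot 0
165: h=4 -> slot 4
949: h=3, h2=2, probe 3,5 -> slot 5
806: h=3, h2=3, probe 3,6 -> slot 6
Table: [897, -, -, 455, 165, 949, 806, 530, -, -, 479, -, -]

0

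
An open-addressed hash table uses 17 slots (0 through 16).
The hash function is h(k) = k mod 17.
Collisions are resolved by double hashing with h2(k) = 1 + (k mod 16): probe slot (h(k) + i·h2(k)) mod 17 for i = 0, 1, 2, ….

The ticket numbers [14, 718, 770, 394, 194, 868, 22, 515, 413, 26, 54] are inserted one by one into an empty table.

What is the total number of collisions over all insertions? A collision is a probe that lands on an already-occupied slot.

7

Insert 14: h=14, slot 14 empty -> index 14.
Insert 718: h=4, slot 4 empty -> index 4.
Insert 770: h=5, slot 5 empty -> index 5.
Insert 394: h=3, slot 3 empty -> index 3.
Insert 194: h=7, slot 7 empty -> index 7.
Insert 868: h=1, slot 1 empty -> index 1.
Insert 22: h=5, h2=7, slot 5 occupied -> index 12.
Insert 515: h=5, h2=4, slot 5 occupied -> index 9.
Insert 413: h=5, h2=14, slot 5 occupied -> index 2.
Insert 26: h=9, h2=11, slots 9,3,14 occupied -> index 8.
Insert 54: h=3, h2=7, slot 3 occupied -> index 10.
Table: [-, 868, 413, 394, 718, 770, -, 194, 26, 515, 54, -, 22, -, 14, -, -]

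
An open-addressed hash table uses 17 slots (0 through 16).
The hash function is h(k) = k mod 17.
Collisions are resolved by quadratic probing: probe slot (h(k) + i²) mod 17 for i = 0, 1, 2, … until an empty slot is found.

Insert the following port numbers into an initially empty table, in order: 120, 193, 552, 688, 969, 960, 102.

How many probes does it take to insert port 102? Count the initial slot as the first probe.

3

120 hashes to 1; slot 1 is free => place at 1.
193 hashes to 6; slot 6 is free => place at 6.
552 hashes to 8; slot 8 is free => place at 8.
688 hashes to 8; 8 taken => place at 9.
969 hashes to 0; slot 0 is free => place at 0.
960 hashes to 8; 8,9 taken => place at 12.
102 hashes to 0; 0,1 taken => place at 4.
Table: [969, 120, ∅, ∅, 102, ∅, 193, ∅, 552, 688, ∅, ∅, 960, ∅, ∅, ∅, ∅]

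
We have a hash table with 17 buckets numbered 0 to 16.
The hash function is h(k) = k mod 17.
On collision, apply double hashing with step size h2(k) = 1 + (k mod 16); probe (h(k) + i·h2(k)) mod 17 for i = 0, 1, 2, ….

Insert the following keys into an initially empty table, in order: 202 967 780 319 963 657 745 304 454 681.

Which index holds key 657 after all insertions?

0

Insert 202: h=15, slot 15 empty => index 15.
Insert 967: h=15, h2=8, slot 15 occupied => index 6.
Insert 780: h=15, h2=13, slot 15 occupied => index 11.
Insert 319: h=13, slot 13 empty => index 13.
Insert 963: h=11, h2=4, slots 11,15 occupied => index 2.
Insert 657: h=11, h2=2, slots 11,13,15 occupied => index 0.
Insert 745: h=14, slot 14 empty => index 14.
Insert 304: h=15, h2=1, slot 15 occupied => index 16.
Insert 454: h=12, slot 12 empty => index 12.
Insert 681: h=1, slot 1 empty => index 1.
Table: [657, 681, 963, -, -, -, 967, -, -, -, -, 780, 454, 319, 745, 202, 304]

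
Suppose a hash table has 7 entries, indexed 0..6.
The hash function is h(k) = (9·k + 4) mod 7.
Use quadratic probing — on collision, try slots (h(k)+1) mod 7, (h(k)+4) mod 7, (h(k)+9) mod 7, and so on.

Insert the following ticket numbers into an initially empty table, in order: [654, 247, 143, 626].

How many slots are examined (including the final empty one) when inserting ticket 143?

654: h=3 → slot 3
247: h=1 → slot 1
143: h=3, probe 3,4 → slot 4
626: h=3, probe 3,4,0 → slot 0
Table: [626, 247, ., 654, 143, ., .]

2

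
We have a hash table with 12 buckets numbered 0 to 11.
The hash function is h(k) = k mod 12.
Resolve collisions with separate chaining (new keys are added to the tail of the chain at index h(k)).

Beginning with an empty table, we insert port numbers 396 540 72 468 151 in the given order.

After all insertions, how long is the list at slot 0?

4

Insert 396: h=0, bucket 0 empty → new chain.
Insert 540: h=0, bucket 0 nonempty → append to chain.
Insert 72: h=0, bucket 0 nonempty → append to chain.
Insert 468: h=0, bucket 0 nonempty → append to chain.
Insert 151: h=7, bucket 7 empty → new chain.
Final buckets:
0: 396 -> 540 -> 72 -> 468
1: -
2: -
3: -
4: -
5: -
6: -
7: 151
8: -
9: -
10: -
11: -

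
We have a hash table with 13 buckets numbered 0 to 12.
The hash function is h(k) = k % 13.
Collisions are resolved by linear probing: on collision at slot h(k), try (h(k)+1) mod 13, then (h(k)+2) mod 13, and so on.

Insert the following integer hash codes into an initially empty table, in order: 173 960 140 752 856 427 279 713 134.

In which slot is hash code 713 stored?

2

173: h=4 → slot 4
960: h=11 → slot 11
140: h=10 → slot 10
752: h=11, probe 11,12 → slot 12
856: h=11, probe 11,12,0 → slot 0
427: h=11, probe 11,12,0,1 → slot 1
279: h=6 → slot 6
713: h=11, probe 11,12,0,1,2 → slot 2
134: h=4, probe 4,5 → slot 5
Table: [856, 427, 713, ∅, 173, 134, 279, ∅, ∅, ∅, 140, 960, 752]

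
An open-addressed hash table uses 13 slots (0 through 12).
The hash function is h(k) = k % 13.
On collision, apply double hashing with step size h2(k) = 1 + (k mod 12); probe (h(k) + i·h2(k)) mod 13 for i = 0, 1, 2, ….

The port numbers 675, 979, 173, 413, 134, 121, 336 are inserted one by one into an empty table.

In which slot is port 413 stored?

3

Insert 675: h=12, slot 12 empty → index 12.
Insert 979: h=4, slot 4 empty → index 4.
Insert 173: h=4, h2=6, slot 4 occupied → index 10.
Insert 413: h=10, h2=6, slot 10 occupied → index 3.
Insert 134: h=4, h2=3, slot 4 occupied → index 7.
Insert 121: h=4, h2=2, slot 4 occupied → index 6.
Insert 336: h=11, slot 11 empty → index 11.
Table: [., ., ., 413, 979, ., 121, 134, ., ., 173, 336, 675]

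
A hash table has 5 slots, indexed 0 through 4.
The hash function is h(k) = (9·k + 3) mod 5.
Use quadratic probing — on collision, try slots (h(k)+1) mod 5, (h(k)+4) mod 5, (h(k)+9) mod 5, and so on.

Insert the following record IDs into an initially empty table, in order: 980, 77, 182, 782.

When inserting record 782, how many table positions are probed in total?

980 hashes to 3; slot 3 is free -> place at 3.
77 hashes to 1; slot 1 is free -> place at 1.
182 hashes to 1; 1 taken -> place at 2.
782 hashes to 1; 1,2 taken -> place at 0.
Table: [782, 77, 182, 980, —]

3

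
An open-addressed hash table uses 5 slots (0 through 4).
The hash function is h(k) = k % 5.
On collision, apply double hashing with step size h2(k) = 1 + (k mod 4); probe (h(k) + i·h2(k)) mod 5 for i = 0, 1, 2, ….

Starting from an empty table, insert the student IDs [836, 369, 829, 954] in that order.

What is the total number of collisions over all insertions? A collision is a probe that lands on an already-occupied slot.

3

Insert 836: h=1, slot 1 empty => index 1.
Insert 369: h=4, slot 4 empty => index 4.
Insert 829: h=4, h2=2, slots 4,1 occupied => index 3.
Insert 954: h=4, h2=3, slot 4 occupied => index 2.
Table: [_, 836, 954, 829, 369]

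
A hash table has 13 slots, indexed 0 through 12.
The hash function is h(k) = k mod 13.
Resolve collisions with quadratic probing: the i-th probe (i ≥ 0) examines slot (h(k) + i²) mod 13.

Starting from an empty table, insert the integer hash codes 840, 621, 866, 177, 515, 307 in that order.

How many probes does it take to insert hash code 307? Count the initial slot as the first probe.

Insert 840: h=8, slot 8 empty => index 8.
Insert 621: h=10, slot 10 empty => index 10.
Insert 866: h=8, slot 8 occupied => index 9.
Insert 177: h=8, slots 8,9 occupied => index 12.
Insert 515: h=8, slots 8,9,12 occupied => index 4.
Insert 307: h=8, slots 8,9,12,4 occupied => index 11.
Table: [_, _, _, _, 515, _, _, _, 840, 866, 621, 307, 177]

5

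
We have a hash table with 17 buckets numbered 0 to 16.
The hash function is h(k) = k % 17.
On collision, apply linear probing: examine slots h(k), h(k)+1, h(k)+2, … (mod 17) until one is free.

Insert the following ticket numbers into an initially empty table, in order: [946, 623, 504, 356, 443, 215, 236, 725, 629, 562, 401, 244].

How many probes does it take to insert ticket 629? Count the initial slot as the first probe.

946: h=11 -> slot 11
623: h=11, probe 11,12 -> slot 12
504: h=11, probe 11,12,13 -> slot 13
356: h=16 -> slot 16
443: h=1 -> slot 1
215: h=11, probe 11,12,13,14 -> slot 14
236: h=15 -> slot 15
725: h=11, probe 11,12,13,14,15,16,0 -> slot 0
629: h=0, probe 0,1,2 -> slot 2
562: h=1, probe 1,2,3 -> slot 3
401: h=10 -> slot 10
244: h=6 -> slot 6
Table: [725, 443, 629, 562, _, _, 244, _, _, _, 401, 946, 623, 504, 215, 236, 356]

3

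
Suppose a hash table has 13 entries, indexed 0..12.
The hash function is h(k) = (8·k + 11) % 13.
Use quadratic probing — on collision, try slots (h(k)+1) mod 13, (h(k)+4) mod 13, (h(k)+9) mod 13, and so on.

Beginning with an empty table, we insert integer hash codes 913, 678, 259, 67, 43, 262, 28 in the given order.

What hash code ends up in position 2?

Insert 913: h=9, slot 9 empty -> index 9.
Insert 678: h=1, slot 1 empty -> index 1.
Insert 259: h=3, slot 3 empty -> index 3.
Insert 67: h=1, slot 1 occupied -> index 2.
Insert 43: h=4, slot 4 empty -> index 4.
Insert 262: h=1, slots 1,2 occupied -> index 5.
Insert 28: h=1, slots 1,2,5 occupied -> index 10.
Table: [., 678, 67, 259, 43, 262, ., ., ., 913, 28, ., .]

67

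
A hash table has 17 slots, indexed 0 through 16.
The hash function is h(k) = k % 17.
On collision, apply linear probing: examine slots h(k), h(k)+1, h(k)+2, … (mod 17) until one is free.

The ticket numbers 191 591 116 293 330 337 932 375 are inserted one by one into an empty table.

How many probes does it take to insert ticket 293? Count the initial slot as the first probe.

2

Insert 191: h=4, slot 4 empty -> index 4.
Insert 591: h=13, slot 13 empty -> index 13.
Insert 116: h=14, slot 14 empty -> index 14.
Insert 293: h=4, slot 4 occupied -> index 5.
Insert 330: h=7, slot 7 empty -> index 7.
Insert 337: h=14, slot 14 occupied -> index 15.
Insert 932: h=14, slots 14,15 occupied -> index 16.
Insert 375: h=1, slot 1 empty -> index 1.
Table: [∅, 375, ∅, ∅, 191, 293, ∅, 330, ∅, ∅, ∅, ∅, ∅, 591, 116, 337, 932]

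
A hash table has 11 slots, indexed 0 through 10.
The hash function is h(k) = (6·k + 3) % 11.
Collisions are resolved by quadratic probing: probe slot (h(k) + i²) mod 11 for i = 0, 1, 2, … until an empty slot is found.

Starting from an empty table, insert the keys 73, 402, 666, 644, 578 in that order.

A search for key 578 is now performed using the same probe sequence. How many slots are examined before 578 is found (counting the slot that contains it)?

Insert 73: h=1, slot 1 empty → index 1.
Insert 402: h=6, slot 6 empty → index 6.
Insert 666: h=6, slot 6 occupied → index 7.
Insert 644: h=6, slots 6,7 occupied → index 10.
Insert 578: h=6, slots 6,7,10 occupied → index 4.
Table: [∅, 73, ∅, ∅, 578, ∅, 402, 666, ∅, ∅, 644]
Lookup 578: h=6, probe 6,7,10,4 → found at 4.

4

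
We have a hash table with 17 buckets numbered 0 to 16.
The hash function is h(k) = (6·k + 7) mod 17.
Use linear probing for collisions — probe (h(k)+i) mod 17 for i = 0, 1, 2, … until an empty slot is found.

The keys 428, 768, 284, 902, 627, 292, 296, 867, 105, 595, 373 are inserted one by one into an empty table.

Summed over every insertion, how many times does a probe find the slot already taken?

18

428 hashes to 8; slot 8 is free => place at 8.
768 hashes to 8; 8 taken => place at 9.
284 hashes to 11; slot 11 is free => place at 11.
902 hashes to 13; slot 13 is free => place at 13.
627 hashes to 12; slot 12 is free => place at 12.
292 hashes to 8; 8,9 taken => place at 10.
296 hashes to 15; slot 15 is free => place at 15.
867 hashes to 7; slot 7 is free => place at 7.
105 hashes to 8; 8,9,10,11,12,13 taken => place at 14.
595 hashes to 7; 7,8,9,10,11,12,13,14,15 taken => place at 16.
373 hashes to 1; slot 1 is free => place at 1.
Table: [—, 373, —, —, —, —, —, 867, 428, 768, 292, 284, 627, 902, 105, 296, 595]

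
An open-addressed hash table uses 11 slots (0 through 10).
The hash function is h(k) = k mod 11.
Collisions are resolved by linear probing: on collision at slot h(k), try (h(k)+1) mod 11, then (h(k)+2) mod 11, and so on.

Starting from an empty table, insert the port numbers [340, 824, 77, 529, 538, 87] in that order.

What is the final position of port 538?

340 hashes to 10; slot 10 is free -> place at 10.
824 hashes to 10; 10 taken -> place at 0.
77 hashes to 0; 0 taken -> place at 1.
529 hashes to 1; 1 taken -> place at 2.
538 hashes to 10; 10,0,1,2 taken -> place at 3.
87 hashes to 10; 10,0,1,2,3 taken -> place at 4.
Table: [824, 77, 529, 538, 87, _, _, _, _, _, 340]

3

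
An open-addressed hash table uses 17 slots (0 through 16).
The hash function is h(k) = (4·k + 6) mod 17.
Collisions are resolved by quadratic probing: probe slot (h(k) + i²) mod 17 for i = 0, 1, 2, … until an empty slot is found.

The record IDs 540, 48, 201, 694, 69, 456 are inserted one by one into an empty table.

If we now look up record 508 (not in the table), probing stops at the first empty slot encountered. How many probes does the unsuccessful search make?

540 hashes to 7; slot 7 is free → place at 7.
48 hashes to 11; slot 11 is free → place at 11.
201 hashes to 11; 11 taken → place at 12.
694 hashes to 11; 11,12 taken → place at 15.
69 hashes to 10; slot 10 is free → place at 10.
456 hashes to 11; 11,12,15 taken → place at 3.
Table: [-, -, -, 456, -, -, -, 540, -, -, 69, 48, 201, -, -, 694, -]
Lookup 508: h=15, probe 15,16 → slot 16 empty, not found.

2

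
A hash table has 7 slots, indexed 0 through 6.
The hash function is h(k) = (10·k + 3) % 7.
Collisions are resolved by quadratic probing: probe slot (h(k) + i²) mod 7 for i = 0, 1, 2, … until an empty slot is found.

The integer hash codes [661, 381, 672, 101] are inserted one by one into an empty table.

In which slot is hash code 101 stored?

2

Insert 661: h=5, slot 5 empty -> index 5.
Insert 381: h=5, slot 5 occupied -> index 6.
Insert 672: h=3, slot 3 empty -> index 3.
Insert 101: h=5, slots 5,6 occupied -> index 2.
Table: [., ., 101, 672, ., 661, 381]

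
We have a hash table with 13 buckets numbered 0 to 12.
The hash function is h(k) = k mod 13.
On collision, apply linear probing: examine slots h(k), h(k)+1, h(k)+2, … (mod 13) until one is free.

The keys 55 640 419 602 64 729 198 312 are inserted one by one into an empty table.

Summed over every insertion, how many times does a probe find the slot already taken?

9

55: h=3 → slot 3
640: h=3, probe 3,4 → slot 4
419: h=3, probe 3,4,5 → slot 5
602: h=4, probe 4,5,6 → slot 6
64: h=12 → slot 12
729: h=1 → slot 1
198: h=3, probe 3,4,5,6,7 → slot 7
312: h=0 → slot 0
Table: [312, 729, ., 55, 640, 419, 602, 198, ., ., ., ., 64]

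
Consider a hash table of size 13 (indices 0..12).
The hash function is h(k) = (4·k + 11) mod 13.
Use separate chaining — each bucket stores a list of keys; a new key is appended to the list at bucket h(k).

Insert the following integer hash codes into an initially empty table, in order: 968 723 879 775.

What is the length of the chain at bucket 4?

968 -> bucket 9
723 -> bucket 4
879 -> bucket 4 (collision)
775 -> bucket 4 (collision)
Final buckets:
0: —
1: —
2: —
3: —
4: 723 -> 879 -> 775
5: —
6: —
7: —
8: —
9: 968
10: —
11: —
12: —

3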